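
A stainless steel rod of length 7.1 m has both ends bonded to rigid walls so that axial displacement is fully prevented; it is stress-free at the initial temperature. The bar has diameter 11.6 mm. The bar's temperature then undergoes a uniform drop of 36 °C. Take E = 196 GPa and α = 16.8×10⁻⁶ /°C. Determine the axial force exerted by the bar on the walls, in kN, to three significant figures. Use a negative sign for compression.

Free thermal expansion αLΔT = 16.8e-6 · 7100 · -36 = -4.294 mm.
The walls impose strain ε = −(-4.294)/7100 = 6.0480e-04; σ = Eε = 196000 · 6.0480e-04 = 118.5 MPa.
Wall reaction R = σ·A = 118.5·105.7 = 12530 N = 12.53 kN.

12.5 kN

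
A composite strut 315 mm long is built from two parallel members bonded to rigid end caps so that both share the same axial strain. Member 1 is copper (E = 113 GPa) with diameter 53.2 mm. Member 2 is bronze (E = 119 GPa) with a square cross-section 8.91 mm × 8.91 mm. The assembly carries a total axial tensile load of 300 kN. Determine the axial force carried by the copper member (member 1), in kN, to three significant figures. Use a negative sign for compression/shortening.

289 kN

A_1 = 2223 mm².
A_2 = 79.39 mm².
Equal strain + equilibrium ⇒ each member carries load in proportion to AE: A₁E₁ = 251200000 N, A₂E₂ = 9447000 N, ΣAE = 260600000 N.
F₁ = P·A₁E₁/ΣAE = 300000·251200000/260600000 = 289100 N.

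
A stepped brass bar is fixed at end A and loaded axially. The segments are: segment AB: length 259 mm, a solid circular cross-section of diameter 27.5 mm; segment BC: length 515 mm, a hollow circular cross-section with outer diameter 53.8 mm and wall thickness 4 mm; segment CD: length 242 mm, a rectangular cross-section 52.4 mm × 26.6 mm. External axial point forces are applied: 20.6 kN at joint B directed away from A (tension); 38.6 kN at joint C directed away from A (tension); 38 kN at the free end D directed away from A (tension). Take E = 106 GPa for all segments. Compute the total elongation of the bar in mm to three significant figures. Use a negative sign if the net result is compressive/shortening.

Internal axial forces (sectioning from the free end, tension +): N_CD = 38 kN, N_BC = 76.6 kN, N_AB = 97.2 kN.
A_AB = 594 mm².
A_BC = 625.8 mm².
A_CD = 1394 mm².
δ_AB = 97200·259/(594·106000) = 0.3999 mm
δ_BC = 76600·515/(625.8·106000) = 0.5947 mm
δ_CD = 38000·242/(1394·106000) = 0.06224 mm
δ = Σδ_i = 1.057 mm.

1.06 mm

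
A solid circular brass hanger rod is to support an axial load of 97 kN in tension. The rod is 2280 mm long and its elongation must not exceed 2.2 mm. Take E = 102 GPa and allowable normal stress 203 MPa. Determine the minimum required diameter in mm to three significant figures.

35.4 mm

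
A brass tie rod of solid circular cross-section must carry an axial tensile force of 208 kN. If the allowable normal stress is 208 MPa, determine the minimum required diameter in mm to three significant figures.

35.7 mm

Required area A ≥ P/σ_allow = 208000/208 = 1000 mm².
For a solid circular section, d ≥ √(4A/π) = 35.68 mm.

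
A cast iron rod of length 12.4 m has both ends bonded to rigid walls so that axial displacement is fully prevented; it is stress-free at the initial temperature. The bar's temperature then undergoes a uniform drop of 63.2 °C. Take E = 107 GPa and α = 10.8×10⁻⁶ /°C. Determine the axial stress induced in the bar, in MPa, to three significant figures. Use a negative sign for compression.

73.0 MPa

Free thermal expansion αLΔT = 10.8e-6 · 12400 · -63.2 = -8.464 mm.
The walls impose strain ε = −(-8.464)/12400 = 6.8256e-04; σ = Eε = 107000 · 6.8256e-04 = 73.03 MPa.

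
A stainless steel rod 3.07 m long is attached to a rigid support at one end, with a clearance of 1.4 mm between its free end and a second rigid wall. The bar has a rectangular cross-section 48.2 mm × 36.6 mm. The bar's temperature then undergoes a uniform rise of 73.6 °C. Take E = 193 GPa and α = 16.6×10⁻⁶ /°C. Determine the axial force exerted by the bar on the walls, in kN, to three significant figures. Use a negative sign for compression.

-261 kN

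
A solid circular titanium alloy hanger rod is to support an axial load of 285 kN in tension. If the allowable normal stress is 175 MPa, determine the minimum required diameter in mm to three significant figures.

45.5 mm

Required area A ≥ P/σ_allow = 285000/175 = 1629 mm².
For a solid circular section, d ≥ √(4A/π) = 45.54 mm.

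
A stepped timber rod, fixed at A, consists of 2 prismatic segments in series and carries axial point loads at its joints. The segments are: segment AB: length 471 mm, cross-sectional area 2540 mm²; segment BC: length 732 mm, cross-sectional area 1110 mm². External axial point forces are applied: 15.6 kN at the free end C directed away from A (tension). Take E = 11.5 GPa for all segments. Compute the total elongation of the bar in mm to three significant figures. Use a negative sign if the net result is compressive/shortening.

1.15 mm

Internal axial forces (sectioning from the free end, tension +): N_BC = 15.6 kN, N_AB = 15.6 kN.
δ_AB = 15600·471/(2540·11500) = 0.2515 mm
δ_BC = 15600·732/(1110·11500) = 0.8946 mm
δ = Σδ_i = 1.146 mm.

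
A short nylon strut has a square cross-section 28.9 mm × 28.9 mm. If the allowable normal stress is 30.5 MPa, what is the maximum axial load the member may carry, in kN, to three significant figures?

25.5 kN

A = 835.2 mm².
P_max = σ_allow · A = 30.5 · 835.2 = 25470 N = 25.47 kN.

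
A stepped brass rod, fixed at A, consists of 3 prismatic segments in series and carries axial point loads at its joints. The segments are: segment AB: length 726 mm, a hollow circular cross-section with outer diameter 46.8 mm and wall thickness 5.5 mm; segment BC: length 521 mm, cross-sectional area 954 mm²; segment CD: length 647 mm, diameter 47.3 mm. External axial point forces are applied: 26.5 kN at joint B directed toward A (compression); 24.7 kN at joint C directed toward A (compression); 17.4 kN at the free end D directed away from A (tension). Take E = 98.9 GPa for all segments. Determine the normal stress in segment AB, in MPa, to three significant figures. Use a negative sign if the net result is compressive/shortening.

Internal axial forces (sectioning from the free end, tension +): N_CD = 17.4 kN, N_BC = -7.3 kN, N_AB = -33.8 kN.
A_AB = 713.6 mm².
σ_AB = N_AB/A_AB = -33800/713.6 = -47.36 MPa.

-47.4 MPa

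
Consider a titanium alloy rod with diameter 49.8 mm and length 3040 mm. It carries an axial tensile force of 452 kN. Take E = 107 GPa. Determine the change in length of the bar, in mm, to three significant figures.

A = 1948 mm².
δ_mech = NL/(AE) = 452000·3040/(1948·107000) = 6.593 mm.

6.59 mm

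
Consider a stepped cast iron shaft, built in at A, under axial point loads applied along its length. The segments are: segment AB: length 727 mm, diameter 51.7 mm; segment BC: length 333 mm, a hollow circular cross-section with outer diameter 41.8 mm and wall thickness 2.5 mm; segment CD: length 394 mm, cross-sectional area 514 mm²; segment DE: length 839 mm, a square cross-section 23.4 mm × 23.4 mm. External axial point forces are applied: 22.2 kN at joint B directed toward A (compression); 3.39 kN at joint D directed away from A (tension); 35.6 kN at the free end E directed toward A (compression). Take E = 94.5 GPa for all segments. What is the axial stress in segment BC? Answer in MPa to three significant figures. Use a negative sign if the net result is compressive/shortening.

Internal axial forces (sectioning from the free end, tension +): N_DE = -35.6 kN, N_CD = -32.21 kN, N_BC = -32.21 kN, N_AB = -54.41 kN.
A_BC = 308.7 mm².
σ_BC = N_BC/A_BC = -32210/308.7 = -104.4 MPa.

-104 MPa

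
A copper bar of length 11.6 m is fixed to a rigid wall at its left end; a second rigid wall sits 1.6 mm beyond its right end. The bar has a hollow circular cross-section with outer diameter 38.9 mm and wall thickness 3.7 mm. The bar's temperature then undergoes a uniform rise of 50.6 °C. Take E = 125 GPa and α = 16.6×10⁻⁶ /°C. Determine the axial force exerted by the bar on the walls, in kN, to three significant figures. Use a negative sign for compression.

-35.9 kN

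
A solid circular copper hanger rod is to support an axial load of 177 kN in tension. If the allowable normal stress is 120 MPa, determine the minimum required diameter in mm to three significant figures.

Required area A ≥ P/σ_allow = 177000/120 = 1475 mm².
For a solid circular section, d ≥ √(4A/π) = 43.34 mm.

43.3 mm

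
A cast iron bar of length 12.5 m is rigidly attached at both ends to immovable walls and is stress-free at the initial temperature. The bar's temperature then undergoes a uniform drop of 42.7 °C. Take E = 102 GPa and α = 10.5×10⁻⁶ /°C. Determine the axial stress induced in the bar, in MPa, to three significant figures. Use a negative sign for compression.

Free thermal expansion αLΔT = 10.5e-6 · 12500 · -42.7 = -5.604 mm.
The walls impose strain ε = −(-5.604)/12500 = 4.4835e-04; σ = Eε = 102000 · 4.4835e-04 = 45.73 MPa.

45.7 MPa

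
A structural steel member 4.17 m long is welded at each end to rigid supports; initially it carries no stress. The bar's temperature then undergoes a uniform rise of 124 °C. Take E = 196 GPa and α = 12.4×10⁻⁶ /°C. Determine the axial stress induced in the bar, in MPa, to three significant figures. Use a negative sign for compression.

-301 MPa

Free thermal expansion αLΔT = 12.4e-6 · 4170 · 124 = 6.412 mm.
The walls impose strain ε = −(6.412)/4170 = -1.5376e-03; σ = Eε = 196000 · -1.5376e-03 = -301.4 MPa.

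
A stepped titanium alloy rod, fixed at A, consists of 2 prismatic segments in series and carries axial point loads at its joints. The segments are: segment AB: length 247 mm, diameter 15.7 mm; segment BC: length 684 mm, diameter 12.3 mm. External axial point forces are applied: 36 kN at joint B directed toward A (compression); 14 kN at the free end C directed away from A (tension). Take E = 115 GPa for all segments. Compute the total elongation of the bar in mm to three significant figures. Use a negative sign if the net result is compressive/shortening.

Internal axial forces (sectioning from the free end, tension +): N_BC = 14 kN, N_AB = -22 kN.
A_AB = 193.6 mm².
A_BC = 118.8 mm².
δ_AB = -22000·247/(193.6·115000) = -0.2441 mm
δ_BC = 14000·684/(118.8·115000) = 0.7008 mm
δ = Σδ_i = 0.4567 mm.

0.457 mm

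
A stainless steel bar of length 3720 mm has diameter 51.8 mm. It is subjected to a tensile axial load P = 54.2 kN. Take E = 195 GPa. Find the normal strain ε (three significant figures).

1.32e-04

A = 2107 mm².
σ = N/A = 25.72 MPa; ε = σ/E = 25.72/195000 = 1.319e-04.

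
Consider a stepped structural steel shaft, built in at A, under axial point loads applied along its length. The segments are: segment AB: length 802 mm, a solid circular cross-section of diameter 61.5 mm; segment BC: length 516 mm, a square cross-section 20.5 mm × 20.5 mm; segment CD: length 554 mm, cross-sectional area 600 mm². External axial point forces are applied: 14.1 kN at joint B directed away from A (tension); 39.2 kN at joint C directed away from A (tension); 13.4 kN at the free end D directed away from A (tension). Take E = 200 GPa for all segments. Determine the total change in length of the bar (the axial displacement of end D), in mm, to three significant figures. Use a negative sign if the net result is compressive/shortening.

0.475 mm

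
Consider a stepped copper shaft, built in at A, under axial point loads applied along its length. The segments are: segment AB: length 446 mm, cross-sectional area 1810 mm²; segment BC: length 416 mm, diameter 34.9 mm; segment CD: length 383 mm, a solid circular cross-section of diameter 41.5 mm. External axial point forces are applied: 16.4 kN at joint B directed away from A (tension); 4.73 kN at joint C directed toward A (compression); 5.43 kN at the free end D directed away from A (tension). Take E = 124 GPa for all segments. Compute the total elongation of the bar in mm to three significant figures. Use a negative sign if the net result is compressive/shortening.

Internal axial forces (sectioning from the free end, tension +): N_CD = 5.43 kN, N_BC = 0.7 kN, N_AB = 17.1 kN.
A_BC = 956.6 mm².
A_CD = 1353 mm².
δ_AB = 17100·446/(1810·124000) = 0.03398 mm
δ_BC = 700·416/(956.6·124000) = 0.002455 mm
δ_CD = 5430·383/(1353·124000) = 0.0124 mm
δ = Σδ_i = 0.04883 mm.

0.0488 mm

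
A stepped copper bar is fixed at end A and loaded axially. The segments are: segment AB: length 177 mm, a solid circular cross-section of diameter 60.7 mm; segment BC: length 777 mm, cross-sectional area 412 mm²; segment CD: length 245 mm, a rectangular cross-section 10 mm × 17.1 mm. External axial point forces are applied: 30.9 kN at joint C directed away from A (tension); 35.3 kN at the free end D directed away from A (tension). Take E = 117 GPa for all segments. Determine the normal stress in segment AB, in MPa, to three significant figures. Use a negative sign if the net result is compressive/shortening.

22.9 MPa

Internal axial forces (sectioning from the free end, tension +): N_CD = 35.3 kN, N_BC = 66.2 kN, N_AB = 66.2 kN.
A_AB = 2894 mm².
σ_AB = N_AB/A_AB = 66200/2894 = 22.88 MPa.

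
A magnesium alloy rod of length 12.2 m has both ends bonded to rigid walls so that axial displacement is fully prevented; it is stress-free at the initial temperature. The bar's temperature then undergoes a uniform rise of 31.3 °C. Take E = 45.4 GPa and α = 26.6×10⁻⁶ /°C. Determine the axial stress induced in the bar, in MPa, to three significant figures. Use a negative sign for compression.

Free thermal expansion αLΔT = 26.6e-6 · 12200 · 31.3 = 10.16 mm.
The walls impose strain ε = −(10.16)/12200 = -8.3258e-04; σ = Eε = 45400 · -8.3258e-04 = -37.8 MPa.

-37.8 MPa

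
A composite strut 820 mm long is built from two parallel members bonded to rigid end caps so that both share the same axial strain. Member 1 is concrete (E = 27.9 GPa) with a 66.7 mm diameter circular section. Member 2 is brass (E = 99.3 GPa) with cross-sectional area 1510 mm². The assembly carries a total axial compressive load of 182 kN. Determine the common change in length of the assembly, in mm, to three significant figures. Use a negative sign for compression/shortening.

-0.603 mm

A_1 = 3494 mm².
Equal strain + equilibrium ⇒ each member carries load in proportion to AE: A₁E₁ = 97490000 N, A₂E₂ = 149900000 N, ΣAE = 247400000 N.
δ = PL/ΣAE = -182000·820/247400000 = -0.6032 mm.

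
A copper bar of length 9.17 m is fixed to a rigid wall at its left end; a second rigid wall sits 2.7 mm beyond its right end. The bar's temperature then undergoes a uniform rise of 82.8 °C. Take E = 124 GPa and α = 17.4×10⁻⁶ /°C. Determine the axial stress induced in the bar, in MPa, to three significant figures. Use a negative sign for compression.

-142 MPa

Free thermal expansion αLΔT = 17.4e-6 · 9170 · 82.8 = 13.21 mm.
The walls engage after the gap closes; constrained expansion = 13.21 − 2.7 = 10.51 mm.
The walls impose strain ε = −(10.51)/9170 = -1.1463e-03; σ = Eε = 124000 · -1.1463e-03 = -142.1 MPa.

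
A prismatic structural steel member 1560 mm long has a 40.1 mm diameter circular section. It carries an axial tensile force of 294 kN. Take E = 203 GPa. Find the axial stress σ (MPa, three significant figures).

A = 1263 mm².
σ = N/A = 294000/1263 = 232.8 MPa.

233 MPa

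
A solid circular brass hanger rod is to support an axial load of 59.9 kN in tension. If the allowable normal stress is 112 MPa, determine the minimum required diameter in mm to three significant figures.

26.1 mm

Required area A ≥ P/σ_allow = 59900/112 = 534.8 mm².
For a solid circular section, d ≥ √(4A/π) = 26.1 mm.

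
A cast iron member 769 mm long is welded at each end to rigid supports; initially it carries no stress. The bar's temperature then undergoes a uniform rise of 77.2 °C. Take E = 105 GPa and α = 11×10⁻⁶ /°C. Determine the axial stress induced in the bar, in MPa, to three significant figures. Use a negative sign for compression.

-89.2 MPa

Free thermal expansion αLΔT = 11e-6 · 769 · 77.2 = 0.653 mm.
The walls impose strain ε = −(0.653)/769 = -8.4920e-04; σ = Eε = 105000 · -8.4920e-04 = -89.17 MPa.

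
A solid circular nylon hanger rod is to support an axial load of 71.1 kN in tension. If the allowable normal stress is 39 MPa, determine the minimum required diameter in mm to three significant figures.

Required area A ≥ P/σ_allow = 71100/39 = 1823 mm².
For a solid circular section, d ≥ √(4A/π) = 48.18 mm.

48.2 mm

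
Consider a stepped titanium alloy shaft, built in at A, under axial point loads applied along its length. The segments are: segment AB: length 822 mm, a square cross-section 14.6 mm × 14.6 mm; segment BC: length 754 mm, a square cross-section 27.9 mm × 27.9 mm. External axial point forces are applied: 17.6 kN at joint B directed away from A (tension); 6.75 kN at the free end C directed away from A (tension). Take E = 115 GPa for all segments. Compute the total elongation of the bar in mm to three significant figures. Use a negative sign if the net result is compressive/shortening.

Internal axial forces (sectioning from the free end, tension +): N_BC = 6.75 kN, N_AB = 24.35 kN.
A_AB = 213.2 mm².
A_BC = 778.4 mm².
δ_AB = 24350·822/(213.2·115000) = 0.8165 mm
δ_BC = 6750·754/(778.4·115000) = 0.05686 mm
δ = Σδ_i = 0.8734 mm.

0.873 mm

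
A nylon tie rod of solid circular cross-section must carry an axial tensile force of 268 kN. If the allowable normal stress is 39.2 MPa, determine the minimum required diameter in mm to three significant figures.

Required area A ≥ P/σ_allow = 268000/39.2 = 6837 mm².
For a solid circular section, d ≥ √(4A/π) = 93.3 mm.

93.3 mm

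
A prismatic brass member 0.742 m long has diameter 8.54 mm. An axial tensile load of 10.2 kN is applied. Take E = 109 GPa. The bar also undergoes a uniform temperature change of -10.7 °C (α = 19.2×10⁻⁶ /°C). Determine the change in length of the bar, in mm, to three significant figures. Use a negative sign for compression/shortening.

A = 57.28 mm².
δ_mech = NL/(AE) = 10200·742/(57.28·109000) = 1.212 mm.
δ_thermal = αLΔT = 19.2e-6·742·-10.7 = -0.1524 mm.
δ = δ_mech + δ_thermal = 1.06 mm.

1.06 mm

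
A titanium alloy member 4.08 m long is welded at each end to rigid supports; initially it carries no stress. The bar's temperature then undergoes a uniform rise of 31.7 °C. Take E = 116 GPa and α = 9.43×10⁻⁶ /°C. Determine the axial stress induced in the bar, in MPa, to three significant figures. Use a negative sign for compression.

Free thermal expansion αLΔT = 9.43e-6 · 4080 · 31.7 = 1.22 mm.
The walls impose strain ε = −(1.22)/4080 = -2.9893e-04; σ = Eε = 116000 · -2.9893e-04 = -34.68 MPa.

-34.7 MPa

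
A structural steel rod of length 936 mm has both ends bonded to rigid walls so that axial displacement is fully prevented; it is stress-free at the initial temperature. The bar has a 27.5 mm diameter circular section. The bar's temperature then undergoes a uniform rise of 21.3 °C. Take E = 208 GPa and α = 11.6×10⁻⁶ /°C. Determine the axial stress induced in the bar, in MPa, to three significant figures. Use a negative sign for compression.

Free thermal expansion αLΔT = 11.6e-6 · 936 · 21.3 = 0.2313 mm.
The walls impose strain ε = −(0.2313)/936 = -2.4708e-04; σ = Eε = 208000 · -2.4708e-04 = -51.39 MPa.

-51.4 MPa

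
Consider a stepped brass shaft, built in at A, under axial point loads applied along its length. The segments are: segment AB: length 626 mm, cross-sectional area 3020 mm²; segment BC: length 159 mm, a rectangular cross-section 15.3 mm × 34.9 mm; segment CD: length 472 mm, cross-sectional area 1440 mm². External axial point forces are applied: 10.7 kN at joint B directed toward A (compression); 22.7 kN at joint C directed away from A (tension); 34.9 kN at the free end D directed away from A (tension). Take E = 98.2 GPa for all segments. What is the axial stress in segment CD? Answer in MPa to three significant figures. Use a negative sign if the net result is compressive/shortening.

24.2 MPa

Internal axial forces (sectioning from the free end, tension +): N_CD = 34.9 kN, N_BC = 57.6 kN, N_AB = 46.9 kN.
σ_CD = N_CD/A_CD = 34900/1440 = 24.24 MPa.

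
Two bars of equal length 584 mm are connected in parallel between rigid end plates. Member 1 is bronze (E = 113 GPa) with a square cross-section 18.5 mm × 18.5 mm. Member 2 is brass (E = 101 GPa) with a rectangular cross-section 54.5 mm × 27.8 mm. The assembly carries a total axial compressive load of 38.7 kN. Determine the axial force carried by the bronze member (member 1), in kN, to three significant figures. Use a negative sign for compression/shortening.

-7.81 kN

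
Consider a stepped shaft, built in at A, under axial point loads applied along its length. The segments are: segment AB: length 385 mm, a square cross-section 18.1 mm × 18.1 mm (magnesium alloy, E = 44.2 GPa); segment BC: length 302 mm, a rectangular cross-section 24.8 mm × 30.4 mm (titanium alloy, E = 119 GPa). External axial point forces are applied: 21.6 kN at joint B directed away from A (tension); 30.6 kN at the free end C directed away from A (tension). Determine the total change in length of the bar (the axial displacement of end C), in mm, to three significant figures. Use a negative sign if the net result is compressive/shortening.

1.49 mm

Internal axial forces (sectioning from the free end, tension +): N_BC = 30.6 kN, N_AB = 52.2 kN.
A_AB = 327.6 mm².
A_BC = 753.9 mm².
δ_AB = 52200·385/(327.6·44200) = 1.388 mm
δ_BC = 30600·302/(753.9·119000) = 0.103 mm
δ = Σδ_i = 1.491 mm.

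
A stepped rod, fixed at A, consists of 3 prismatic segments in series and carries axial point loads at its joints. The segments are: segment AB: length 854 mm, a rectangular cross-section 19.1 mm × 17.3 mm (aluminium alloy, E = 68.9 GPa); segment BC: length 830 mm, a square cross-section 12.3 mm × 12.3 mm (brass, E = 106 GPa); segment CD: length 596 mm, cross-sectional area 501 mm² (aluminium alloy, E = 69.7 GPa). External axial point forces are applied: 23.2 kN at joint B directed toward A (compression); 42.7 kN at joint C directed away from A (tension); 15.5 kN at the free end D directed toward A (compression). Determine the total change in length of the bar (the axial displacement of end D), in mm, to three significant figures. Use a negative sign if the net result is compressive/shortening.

Internal axial forces (sectioning from the free end, tension +): N_CD = -15.5 kN, N_BC = 27.2 kN, N_AB = 4 kN.
A_AB = 330.4 mm².
A_BC = 151.3 mm².
δ_AB = 4000·854/(330.4·68900) = 0.15 mm
δ_BC = 27200·830/(151.3·106000) = 1.408 mm
δ_CD = -15500·596/(501·69700) = -0.2645 mm
δ = Σδ_i = 1.293 mm.

1.29 mm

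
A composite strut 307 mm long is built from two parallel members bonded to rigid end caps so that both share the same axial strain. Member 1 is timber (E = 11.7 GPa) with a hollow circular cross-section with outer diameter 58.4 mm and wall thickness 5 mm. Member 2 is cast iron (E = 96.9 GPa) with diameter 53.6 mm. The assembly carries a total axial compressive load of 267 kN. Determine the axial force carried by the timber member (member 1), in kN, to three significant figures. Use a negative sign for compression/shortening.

-11.5 kN

A_1 = 838.8 mm².
A_2 = 2256 mm².
Equal strain + equilibrium ⇒ each member carries load in proportion to AE: A₁E₁ = 9814000 N, A₂E₂ = 218600000 N, ΣAE = 228500000 N.
F₁ = P·A₁E₁/ΣAE = -267000·9814000/228500000 = -11470 N.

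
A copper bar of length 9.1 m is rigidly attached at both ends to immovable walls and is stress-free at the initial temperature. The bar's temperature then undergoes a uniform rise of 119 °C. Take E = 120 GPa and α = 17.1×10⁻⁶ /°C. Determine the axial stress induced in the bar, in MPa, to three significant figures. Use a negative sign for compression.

-244 MPa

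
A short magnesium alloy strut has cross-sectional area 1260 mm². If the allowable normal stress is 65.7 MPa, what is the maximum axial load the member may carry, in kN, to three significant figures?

82.8 kN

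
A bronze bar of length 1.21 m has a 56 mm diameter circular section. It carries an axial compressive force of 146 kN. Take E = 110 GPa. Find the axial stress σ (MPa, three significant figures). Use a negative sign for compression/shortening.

-59.3 MPa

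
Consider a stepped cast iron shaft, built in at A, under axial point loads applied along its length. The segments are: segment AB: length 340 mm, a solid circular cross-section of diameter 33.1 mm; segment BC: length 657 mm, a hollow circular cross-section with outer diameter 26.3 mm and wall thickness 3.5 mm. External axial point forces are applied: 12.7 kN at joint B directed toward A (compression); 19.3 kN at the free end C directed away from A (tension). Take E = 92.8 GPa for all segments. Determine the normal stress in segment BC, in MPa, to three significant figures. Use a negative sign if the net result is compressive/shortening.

Internal axial forces (sectioning from the free end, tension +): N_BC = 19.3 kN, N_AB = 6.6 kN.
A_BC = 250.7 mm².
σ_BC = N_BC/A_BC = 19300/250.7 = 76.98 MPa.

77.0 MPa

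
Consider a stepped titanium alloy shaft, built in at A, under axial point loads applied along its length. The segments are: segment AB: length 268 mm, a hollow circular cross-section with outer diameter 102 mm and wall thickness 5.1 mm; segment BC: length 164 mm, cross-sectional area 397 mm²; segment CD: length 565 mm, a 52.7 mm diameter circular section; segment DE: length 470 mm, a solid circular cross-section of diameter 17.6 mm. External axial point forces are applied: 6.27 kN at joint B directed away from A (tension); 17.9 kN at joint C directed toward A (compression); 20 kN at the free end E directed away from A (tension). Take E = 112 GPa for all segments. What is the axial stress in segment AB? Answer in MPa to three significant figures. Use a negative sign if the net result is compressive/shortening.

5.39 MPa

Internal axial forces (sectioning from the free end, tension +): N_DE = 20 kN, N_CD = 20 kN, N_BC = 2.1 kN, N_AB = 8.37 kN.
A_AB = 1553 mm².
σ_AB = N_AB/A_AB = 8370/1553 = 5.391 MPa.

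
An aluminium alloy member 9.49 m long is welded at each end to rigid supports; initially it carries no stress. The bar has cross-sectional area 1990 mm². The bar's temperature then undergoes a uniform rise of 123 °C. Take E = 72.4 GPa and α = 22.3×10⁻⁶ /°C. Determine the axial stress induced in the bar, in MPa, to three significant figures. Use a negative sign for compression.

-199 MPa

Free thermal expansion αLΔT = 22.3e-6 · 9490 · 123 = 26.03 mm.
The walls impose strain ε = −(26.03)/9490 = -2.7429e-03; σ = Eε = 72400 · -2.7429e-03 = -198.6 MPa.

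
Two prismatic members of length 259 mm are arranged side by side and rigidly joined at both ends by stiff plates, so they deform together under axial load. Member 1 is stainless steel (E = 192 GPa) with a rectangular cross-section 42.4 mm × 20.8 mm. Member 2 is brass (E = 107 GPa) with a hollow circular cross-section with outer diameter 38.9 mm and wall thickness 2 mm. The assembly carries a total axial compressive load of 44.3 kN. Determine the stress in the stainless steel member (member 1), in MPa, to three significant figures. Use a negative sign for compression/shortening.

A_1 = 881.9 mm².
A_2 = 231.8 mm².
Equal strain + equilibrium ⇒ each member carries load in proportion to AE: A₁E₁ = 169300000 N, A₂E₂ = 24810000 N, ΣAE = 194100000 N.
σ₁ = P·E₁/ΣAE = -44300·192000/194100000 = -43.81 MPa.

-43.8 MPa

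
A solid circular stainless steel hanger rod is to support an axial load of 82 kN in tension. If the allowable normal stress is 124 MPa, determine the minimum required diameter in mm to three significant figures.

29.0 mm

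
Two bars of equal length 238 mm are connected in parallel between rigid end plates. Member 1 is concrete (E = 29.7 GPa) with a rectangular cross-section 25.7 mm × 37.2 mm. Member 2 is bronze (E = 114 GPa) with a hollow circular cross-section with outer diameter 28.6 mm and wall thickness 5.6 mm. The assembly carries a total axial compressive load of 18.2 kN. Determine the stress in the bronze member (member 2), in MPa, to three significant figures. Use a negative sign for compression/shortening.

A_1 = 956 mm².
A_2 = 404.6 mm².
Equal strain + equilibrium ⇒ each member carries load in proportion to AE: A₁E₁ = 28390000 N, A₂E₂ = 46130000 N, ΣAE = 74520000 N.
σ₂ = P·E₂/ΣAE = -18200·114000/74520000 = -27.84 MPa.

-27.8 MPa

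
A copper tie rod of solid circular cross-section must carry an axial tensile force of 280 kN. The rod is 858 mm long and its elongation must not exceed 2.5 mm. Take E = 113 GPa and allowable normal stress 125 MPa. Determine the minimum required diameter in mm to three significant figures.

53.4 mm

Required area A ≥ P/σ_allow = 280000/125 = 2240 mm².
For a solid circular section, d ≥ √(4A/π) = 53.4 mm.
Elongation limit: A ≥ PL/(Eδ_allow) = 280000·858/(113000·2.5) = 850.4 mm² ⇒ d ≥ 32.91 mm.
The stress limit governs.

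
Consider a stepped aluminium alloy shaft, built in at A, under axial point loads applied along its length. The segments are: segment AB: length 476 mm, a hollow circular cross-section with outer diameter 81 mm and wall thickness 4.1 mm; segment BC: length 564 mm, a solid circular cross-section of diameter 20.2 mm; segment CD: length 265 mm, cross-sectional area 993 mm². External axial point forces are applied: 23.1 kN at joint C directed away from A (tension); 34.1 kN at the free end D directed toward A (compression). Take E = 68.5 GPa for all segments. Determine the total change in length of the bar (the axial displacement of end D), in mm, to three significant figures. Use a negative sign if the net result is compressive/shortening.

-0.493 mm

Internal axial forces (sectioning from the free end, tension +): N_CD = -34.1 kN, N_BC = -11 kN, N_AB = -11 kN.
A_AB = 990.5 mm².
A_BC = 320.5 mm².
δ_AB = -11000·476/(990.5·68500) = -0.07717 mm
δ_BC = -11000·564/(320.5·68500) = -0.2826 mm
δ_CD = -34100·265/(993·68500) = -0.1328 mm
δ = Σδ_i = -0.4926 mm.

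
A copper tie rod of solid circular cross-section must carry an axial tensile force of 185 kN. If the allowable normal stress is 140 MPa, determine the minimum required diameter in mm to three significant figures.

Required area A ≥ P/σ_allow = 185000/140 = 1321 mm².
For a solid circular section, d ≥ √(4A/π) = 41.02 mm.

41.0 mm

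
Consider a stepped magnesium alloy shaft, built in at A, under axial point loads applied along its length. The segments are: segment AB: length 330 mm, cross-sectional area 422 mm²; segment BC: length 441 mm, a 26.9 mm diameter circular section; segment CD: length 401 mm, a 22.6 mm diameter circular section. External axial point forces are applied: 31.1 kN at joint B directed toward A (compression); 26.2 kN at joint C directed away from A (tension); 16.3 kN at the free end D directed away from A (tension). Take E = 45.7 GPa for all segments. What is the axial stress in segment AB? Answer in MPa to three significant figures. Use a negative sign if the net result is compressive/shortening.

27.0 MPa

Internal axial forces (sectioning from the free end, tension +): N_CD = 16.3 kN, N_BC = 42.5 kN, N_AB = 11.4 kN.
σ_AB = N_AB/A_AB = 11400/422 = 27.01 MPa.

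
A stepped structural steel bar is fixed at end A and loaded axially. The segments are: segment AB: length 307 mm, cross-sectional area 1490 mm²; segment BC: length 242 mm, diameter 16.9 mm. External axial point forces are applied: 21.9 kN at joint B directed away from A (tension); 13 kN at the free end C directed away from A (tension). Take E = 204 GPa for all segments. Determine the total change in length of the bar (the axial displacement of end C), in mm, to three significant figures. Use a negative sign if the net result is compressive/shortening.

0.104 mm

Internal axial forces (sectioning from the free end, tension +): N_BC = 13 kN, N_AB = 34.9 kN.
A_BC = 224.3 mm².
δ_AB = 34900·307/(1490·204000) = 0.03525 mm
δ_BC = 13000·242/(224.3·204000) = 0.06875 mm
δ = Σδ_i = 0.104 mm.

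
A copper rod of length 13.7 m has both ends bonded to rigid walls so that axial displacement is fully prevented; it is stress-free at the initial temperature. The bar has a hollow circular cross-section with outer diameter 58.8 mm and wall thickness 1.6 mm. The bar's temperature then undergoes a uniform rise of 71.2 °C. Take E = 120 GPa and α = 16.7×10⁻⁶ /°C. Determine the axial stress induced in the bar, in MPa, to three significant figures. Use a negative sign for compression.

-143 MPa

Free thermal expansion αLΔT = 16.7e-6 · 13700 · 71.2 = 16.29 mm.
The walls impose strain ε = −(16.29)/13700 = -1.1890e-03; σ = Eε = 120000 · -1.1890e-03 = -142.7 MPa.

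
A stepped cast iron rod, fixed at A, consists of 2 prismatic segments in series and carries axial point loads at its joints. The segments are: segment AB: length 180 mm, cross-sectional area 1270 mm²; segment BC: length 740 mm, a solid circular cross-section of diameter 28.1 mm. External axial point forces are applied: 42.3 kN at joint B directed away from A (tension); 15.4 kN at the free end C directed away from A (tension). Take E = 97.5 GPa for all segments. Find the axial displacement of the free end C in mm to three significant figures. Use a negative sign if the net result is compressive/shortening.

0.272 mm

Internal axial forces (sectioning from the free end, tension +): N_BC = 15.4 kN, N_AB = 57.7 kN.
A_BC = 620.2 mm².
δ_AB = 57700·180/(1270·97500) = 0.08388 mm
δ_BC = 15400·740/(620.2·97500) = 0.1885 mm
δ = Σδ_i = 0.2723 mm.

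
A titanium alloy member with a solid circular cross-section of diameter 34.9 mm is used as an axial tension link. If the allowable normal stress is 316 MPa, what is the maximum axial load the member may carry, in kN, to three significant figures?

302 kN

A = 956.6 mm².
P_max = σ_allow · A = 316 · 956.6 = 302300 N = 302.3 kN.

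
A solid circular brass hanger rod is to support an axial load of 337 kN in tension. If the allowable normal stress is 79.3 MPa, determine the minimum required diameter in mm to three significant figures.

Required area A ≥ P/σ_allow = 337000/79.3 = 4250 mm².
For a solid circular section, d ≥ √(4A/π) = 73.56 mm.

73.6 mm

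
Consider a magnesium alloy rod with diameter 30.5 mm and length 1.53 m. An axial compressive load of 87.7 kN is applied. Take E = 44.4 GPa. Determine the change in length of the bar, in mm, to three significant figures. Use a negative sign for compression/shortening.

-4.14 mm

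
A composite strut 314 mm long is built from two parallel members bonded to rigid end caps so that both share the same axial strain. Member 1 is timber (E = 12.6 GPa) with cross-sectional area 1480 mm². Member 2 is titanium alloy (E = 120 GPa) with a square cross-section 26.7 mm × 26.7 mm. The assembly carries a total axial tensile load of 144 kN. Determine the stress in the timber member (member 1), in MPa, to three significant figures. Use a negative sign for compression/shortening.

17.4 MPa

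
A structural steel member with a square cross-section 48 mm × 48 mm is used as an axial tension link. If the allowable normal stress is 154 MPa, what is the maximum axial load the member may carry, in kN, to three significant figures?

355 kN

A = 2304 mm².
P_max = σ_allow · A = 154 · 2304 = 354800 N = 354.8 kN.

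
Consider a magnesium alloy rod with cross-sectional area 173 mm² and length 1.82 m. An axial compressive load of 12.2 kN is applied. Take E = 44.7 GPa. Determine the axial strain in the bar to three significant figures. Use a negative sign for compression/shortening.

-0.00158

σ = N/A = -70.52 MPa; ε = σ/E = -70.52/44700 = -1.578e-03.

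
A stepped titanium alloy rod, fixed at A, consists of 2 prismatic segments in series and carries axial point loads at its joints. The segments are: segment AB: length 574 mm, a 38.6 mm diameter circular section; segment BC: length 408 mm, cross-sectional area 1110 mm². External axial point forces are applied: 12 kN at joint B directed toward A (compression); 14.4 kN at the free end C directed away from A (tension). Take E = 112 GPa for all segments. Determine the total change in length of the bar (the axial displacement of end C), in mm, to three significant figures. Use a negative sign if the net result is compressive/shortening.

Internal axial forces (sectioning from the free end, tension +): N_BC = 14.4 kN, N_AB = 2.4 kN.
A_AB = 1170 mm².
δ_AB = 2400·574/(1170·112000) = 0.01051 mm
δ_BC = 14400·408/(1110·112000) = 0.04726 mm
δ = Σδ_i = 0.05777 mm.

0.0578 mm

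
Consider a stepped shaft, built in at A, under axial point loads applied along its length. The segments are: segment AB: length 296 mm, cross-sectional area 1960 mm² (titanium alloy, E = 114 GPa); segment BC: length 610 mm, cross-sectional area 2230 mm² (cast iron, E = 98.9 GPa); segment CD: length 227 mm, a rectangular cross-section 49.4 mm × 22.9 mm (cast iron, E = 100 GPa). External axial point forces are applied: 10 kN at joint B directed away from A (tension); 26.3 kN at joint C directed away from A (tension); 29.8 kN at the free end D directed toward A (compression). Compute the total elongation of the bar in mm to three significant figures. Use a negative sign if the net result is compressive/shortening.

-0.0609 mm

Internal axial forces (sectioning from the free end, tension +): N_CD = -29.8 kN, N_BC = -3.5 kN, N_AB = 6.5 kN.
A_CD = 1131 mm².
δ_AB = 6500·296/(1960·114000) = 0.008611 mm
δ_BC = -3500·610/(2230·98900) = -0.00968 mm
δ_CD = -29800·227/(1131·100000) = -0.0598 mm
δ = Σδ_i = -0.06087 mm.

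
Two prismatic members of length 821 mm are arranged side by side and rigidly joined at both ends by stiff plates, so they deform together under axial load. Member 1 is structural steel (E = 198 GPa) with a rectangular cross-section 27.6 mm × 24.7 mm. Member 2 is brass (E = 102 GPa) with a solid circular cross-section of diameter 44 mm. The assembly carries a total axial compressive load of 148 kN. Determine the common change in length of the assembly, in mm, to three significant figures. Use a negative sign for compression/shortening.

-0.419 mm

A_1 = 681.7 mm².
A_2 = 1521 mm².
Equal strain + equilibrium ⇒ each member carries load in proportion to AE: A₁E₁ = 135000000 N, A₂E₂ = 155100000 N, ΣAE = 290100000 N.
δ = PL/ΣAE = -148000·821/290100000 = -0.4189 mm.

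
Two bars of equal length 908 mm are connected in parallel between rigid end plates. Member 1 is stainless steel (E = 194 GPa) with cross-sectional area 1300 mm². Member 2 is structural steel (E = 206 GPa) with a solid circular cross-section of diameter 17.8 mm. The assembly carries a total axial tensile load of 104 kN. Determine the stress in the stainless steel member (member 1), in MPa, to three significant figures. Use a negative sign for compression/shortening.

66.5 MPa

A_2 = 248.8 mm².
Equal strain + equilibrium ⇒ each member carries load in proportion to AE: A₁E₁ = 252200000 N, A₂E₂ = 51260000 N, ΣAE = 303500000 N.
σ₁ = P·E₁/ΣAE = 104000·194000/303500000 = 66.49 MPa.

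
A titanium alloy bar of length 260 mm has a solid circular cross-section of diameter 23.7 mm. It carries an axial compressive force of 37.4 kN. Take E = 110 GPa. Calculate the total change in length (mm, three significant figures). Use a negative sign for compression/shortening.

A = 441.2 mm².
δ_mech = NL/(AE) = -37400·260/(441.2·110000) = -0.2004 mm.

-0.200 mm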